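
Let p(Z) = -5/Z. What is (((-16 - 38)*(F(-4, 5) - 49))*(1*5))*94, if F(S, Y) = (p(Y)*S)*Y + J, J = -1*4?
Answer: 837540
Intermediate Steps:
J = -4
F(S, Y) = -4 - 5*S (F(S, Y) = ((-5/Y)*S)*Y - 4 = (-5*S/Y)*Y - 4 = -5*S - 4 = -4 - 5*S)
(((-16 - 38)*(F(-4, 5) - 49))*(1*5))*94 = (((-16 - 38)*((-4 - 5*(-4)) - 49))*(1*5))*94 = (-54*((-4 + 20) - 49)*5)*94 = (-54*(16 - 49)*5)*94 = (-54*(-33)*5)*94 = (1782*5)*94 = 8910*94 = 837540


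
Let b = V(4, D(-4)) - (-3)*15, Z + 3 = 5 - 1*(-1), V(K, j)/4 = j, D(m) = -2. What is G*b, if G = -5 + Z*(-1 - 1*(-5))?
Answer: 259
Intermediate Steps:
V(K, j) = 4*j
Z = 3 (Z = -3 + (5 - 1*(-1)) = -3 + (5 + 1) = -3 + 6 = 3)
b = 37 (b = 4*(-2) - (-3)*15 = -8 - 1*(-45) = -8 + 45 = 37)
G = 7 (G = -5 + 3*(-1 - 1*(-5)) = -5 + 3*(-1 + 5) = -5 + 3*4 = -5 + 12 = 7)
G*b = 7*37 = 259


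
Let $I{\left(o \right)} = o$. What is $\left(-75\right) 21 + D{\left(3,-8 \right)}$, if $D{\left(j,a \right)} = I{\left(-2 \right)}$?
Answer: $-1577$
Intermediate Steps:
$D{\left(j,a \right)} = -2$
$\left(-75\right) 21 + D{\left(3,-8 \right)} = \left(-75\right) 21 - 2 = -1575 - 2 = -1577$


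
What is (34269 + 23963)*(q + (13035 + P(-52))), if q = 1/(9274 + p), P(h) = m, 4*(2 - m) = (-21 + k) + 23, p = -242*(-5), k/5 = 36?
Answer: 1982841628946/2621 ≈ 7.5652e+8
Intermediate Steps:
k = 180 (k = 5*36 = 180)
p = 1210
m = -87/2 (m = 2 - ((-21 + 180) + 23)/4 = 2 - (159 + 23)/4 = 2 - ¼*182 = 2 - 91/2 = -87/2 ≈ -43.500)
P(h) = -87/2
q = 1/10484 (q = 1/(9274 + 1210) = 1/10484 ≈ 9.5383e-5)
(34269 + 23963)*(q + (13035 + P(-52))) = (34269 + 23963)*(1/10484 + (13035 - 87/2)) = 58232*(1/10484 + 25983/2) = 58232*(136202887/10484) = 1982841628946/2621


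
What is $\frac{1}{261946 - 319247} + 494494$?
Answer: $\frac{28335000693}{57301} \approx 4.9449 \cdot 10^{5}$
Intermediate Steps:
$\frac{1}{261946 - 319247} + 494494 = \frac{1}{-57301} + 494494 = - \frac{1}{57301} + 494494 = \frac{28335000693}{57301}$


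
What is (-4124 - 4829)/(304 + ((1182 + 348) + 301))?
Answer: -1279/305 ≈ -4.1934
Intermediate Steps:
(-4124 - 4829)/(304 + ((1182 + 348) + 301)) = -8953/(304 + (1530 + 301)) = -8953/(304 + 1831) = -8953/2135 = -8953*1/2135 = -1279/305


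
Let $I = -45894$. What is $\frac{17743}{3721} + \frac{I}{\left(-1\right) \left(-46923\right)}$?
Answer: $\frac{220594405}{58200161} \approx 3.7903$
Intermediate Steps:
$\frac{17743}{3721} + \frac{I}{\left(-1\right) \left(-46923\right)} = \frac{17743}{3721} - \frac{45894}{\left(-1\right) \left(-46923\right)} = 17743 \cdot \frac{1}{3721} - \frac{45894}{46923} = \frac{17743}{3721} - \frac{15298}{15641} = \frac{220594405}{58200161}$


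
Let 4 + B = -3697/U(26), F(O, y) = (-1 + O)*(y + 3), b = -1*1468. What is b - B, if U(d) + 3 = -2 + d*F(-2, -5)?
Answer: -217367/151 ≈ -1439.5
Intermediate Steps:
b = -1468
F(O, y) = (-1 + O)*(3 + y)
U(d) = -5 + 6*d (U(d) = -3 + (-2 + d*(-3 - 1*(-5) + 3*(-2) - 2*(-5))) = -3 + (-2 + d*(-3 + 5 - 6 + 10)) = -3 + (-2 + d*6) = -3 + (-2 + 6*d) = -5 + 6*d)
B = -4301/151 (B = -4 - 3697/(-5 + 6*26) = -4 - 3697/(-5 + 156) = -4 - 3697/151 = -4301/151 ≈ -28.483)
b - B = -1468 - 1*(-4301/151) = -1468 + 4301/151 = -217367/151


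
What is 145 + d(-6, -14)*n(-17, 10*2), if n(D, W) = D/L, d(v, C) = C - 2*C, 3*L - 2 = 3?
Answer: 11/5 ≈ 2.2000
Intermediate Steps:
L = 5/3 (L = ⅔ + (⅓)*3 = ⅔ + 1 = 5/3 ≈ 1.6667)
d(v, C) = -C
n(D, W) = 3*D/5 (n(D, W) = D/(5/3) = D*(⅗) = 3*D/5)
145 + d(-6, -14)*n(-17, 10*2) = 145 + (-1*(-14))*((⅗)*(-17)) = 145 + 14*(-51/5) = 145 - 714/5 = 11/5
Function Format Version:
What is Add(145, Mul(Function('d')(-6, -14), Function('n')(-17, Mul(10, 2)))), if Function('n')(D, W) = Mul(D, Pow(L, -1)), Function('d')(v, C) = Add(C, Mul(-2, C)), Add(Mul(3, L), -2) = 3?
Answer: Rational(11, 5) ≈ 2.2000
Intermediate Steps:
L = Rational(5, 3) (L = Add(Rational(2, 3), Mul(Rational(1, 3), 3)) = Add(Rational(2, 3), 1) = Rational(5, 3) ≈ 1.6667)
Function('d')(v, C) = Mul(-1, C)
Function('n')(D, W) = Mul(Rational(3, 5), D) (Function('n')(D, W) = Mul(D, Pow(Rational(5, 3), -1)) = Mul(D, Rational(3, 5)) = Mul(Rational(3, 5), D))
Add(145, Mul(Function('d')(-6, -14), Function('n')(-17, Mul(10, 2)))) = Add(145, Mul(Mul(-1, -14), Mul(Rational(3, 5), -17))) = Add(145, Mul(14, Rational(-51, 5))) = Add(145, Rational(-714, 5)) = Rational(11, 5)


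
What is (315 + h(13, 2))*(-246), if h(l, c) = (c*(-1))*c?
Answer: -76506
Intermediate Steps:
h(l, c) = -c**2 (h(l, c) = (-c)*c = -c**2)
(315 + h(13, 2))*(-246) = (315 - 1*2**2)*(-246) = (315 - 1*4)*(-246) = (315 - 4)*(-246) = 311*(-246) = -76506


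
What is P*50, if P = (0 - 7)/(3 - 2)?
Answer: -350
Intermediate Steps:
P = -7 (P = -7/1 = -7*1 = -7)
P*50 = -7*50 = -350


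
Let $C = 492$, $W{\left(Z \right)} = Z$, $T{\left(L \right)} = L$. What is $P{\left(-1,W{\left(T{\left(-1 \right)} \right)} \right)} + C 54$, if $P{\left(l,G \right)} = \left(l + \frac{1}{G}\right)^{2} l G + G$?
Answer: $26571$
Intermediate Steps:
$P{\left(l,G \right)} = G + G l \left(l + \frac{1}{G}\right)^{2}$ ($P{\left(l,G \right)} = l \left(l + \frac{1}{G}\right)^{2} G + G = G l \left(l + \frac{1}{G}\right)^{2} + G = G + G l \left(l + \frac{1}{G}\right)^{2}$)
$P{\left(-1,W{\left(T{\left(-1 \right)} \right)} \right)} + C 54 = \left(-1 - \frac{\left(1 - -1\right)^{2}}{-1}\right) + 492 \cdot 54 = \left(-1 - - \left(1 + 1\right)^{2}\right) + 26568 = \left(-1 - - 2^{2}\right) + 26568 = \left(-1 - \left(-1\right) 4\right) + 26568 = \left(-1 + 4\right) + 26568 = 3 + 26568 = 26571$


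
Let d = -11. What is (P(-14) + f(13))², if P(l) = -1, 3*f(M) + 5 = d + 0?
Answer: 361/9 ≈ 40.111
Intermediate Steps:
f(M) = -16/3 (f(M) = -5/3 + (-11 + 0)/3 = -5/3 + (⅓)*(-11) = -5/3 - 11/3 = -16/3)
(P(-14) + f(13))² = (-1 - 16/3)² = (-19/3)² = 361/9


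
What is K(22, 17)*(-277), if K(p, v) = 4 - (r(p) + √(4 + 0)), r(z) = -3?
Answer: -1385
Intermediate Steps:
K(p, v) = 5 (K(p, v) = 4 - (-3 + √(4 + 0)) = 4 - (-3 + √4) = 4 - (-3 + 2) = 4 - 1*(-1) = 4 + 1 = 5)
K(22, 17)*(-277) = 5*(-277) = -1385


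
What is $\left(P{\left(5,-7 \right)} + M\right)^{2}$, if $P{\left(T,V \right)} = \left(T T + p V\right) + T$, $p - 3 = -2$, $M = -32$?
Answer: $81$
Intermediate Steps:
$p = 1$ ($p = 3 - 2 = 1$)
$P{\left(T,V \right)} = T + V + T^{2}$ ($P{\left(T,V \right)} = \left(T T + 1 V\right) + T = \left(T^{2} + V\right) + T = \left(V + T^{2}\right) + T = T + V + T^{2}$)
$\left(P{\left(5,-7 \right)} + M\right)^{2} = \left(\left(5 - 7 + 5^{2}\right) - 32\right)^{2} = \left(\left(5 - 7 + 25\right) - 32\right)^{2} = \left(23 - 32\right)^{2} = \left(-9\right)^{2} = 81$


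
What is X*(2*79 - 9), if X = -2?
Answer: -298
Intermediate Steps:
X*(2*79 - 9) = -2*(2*79 - 9) = -2*(158 - 9) = -2*149 = -298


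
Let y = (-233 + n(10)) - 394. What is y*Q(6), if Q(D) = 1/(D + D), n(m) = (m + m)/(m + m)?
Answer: -313/6 ≈ -52.167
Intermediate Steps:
n(m) = 1 (n(m) = (2*m)/((2*m)) = (2*m)*(1/(2*m)) = 1)
y = -626 (y = (-233 + 1) - 394 = -232 - 394 = -626)
Q(D) = 1/(2*D)
y*Q(6) = -313/6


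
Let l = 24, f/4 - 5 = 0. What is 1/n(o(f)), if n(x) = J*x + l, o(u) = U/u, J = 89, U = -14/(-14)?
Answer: 20/569 ≈ 0.035149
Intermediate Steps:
U = 1 (U = -14*(-1/14) = 1)
f = 20 (f = 20 + 4*0 = 20 + 0 = 20)
o(u) = 1/u
n(x) = 24 + 89*x (n(x) = 89*x + 24 = 24 + 89*x)
1/n(o(f)) = 1/(24 + 89/20) = 1/(569/20) = 20/569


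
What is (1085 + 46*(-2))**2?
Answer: 986049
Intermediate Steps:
(1085 + 46*(-2))**2 = (1085 - 92)**2 = 993**2 = 986049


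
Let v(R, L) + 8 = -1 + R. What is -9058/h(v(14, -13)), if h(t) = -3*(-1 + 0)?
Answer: -9058/3 ≈ -3019.3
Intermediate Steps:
v(R, L) = -9 + R (v(R, L) = -8 + (-1 + R) = -9 + R)
h(t) = 3 (h(t) = -3*(-1) = 3)
-9058/h(v(14, -13)) = -9058/3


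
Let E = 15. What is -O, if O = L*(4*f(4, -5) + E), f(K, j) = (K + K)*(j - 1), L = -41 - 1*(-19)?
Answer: -3894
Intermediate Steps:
L = -22 (L = -41 + 19 = -22)
f(K, j) = 2*K*(-1 + j) (f(K, j) = (2*K)*(-1 + j) = 2*K*(-1 + j))
O = 3894 (O = -22*(4*(2*4*(-1 - 5)) + 15) = -22*(4*(2*4*(-6)) + 15) = -22*(4*(-48) + 15) = -22*(-192 + 15) = -22*(-177) = 3894)
-O = -1*3894 = -3894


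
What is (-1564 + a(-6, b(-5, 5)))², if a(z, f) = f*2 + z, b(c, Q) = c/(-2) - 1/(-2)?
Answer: 2446096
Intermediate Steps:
b(c, Q) = ½ - c/2 (b(c, Q) = c*(-½) - 1*(-½) = -c/2 + ½ = ½ - c/2)
a(z, f) = z + 2*f (a(z, f) = 2*f + z = z + 2*f)
(-1564 + a(-6, b(-5, 5)))² = (-1564 + (-6 + 2*(½ - ½*(-5))))² = (-1564 + (-6 + 2*(½ + 5/2)))² = (-1564 + (-6 + 2*3))² = (-1564 + (-6 + 6))² = (-1564 + 0)² = (-1564)² = 2446096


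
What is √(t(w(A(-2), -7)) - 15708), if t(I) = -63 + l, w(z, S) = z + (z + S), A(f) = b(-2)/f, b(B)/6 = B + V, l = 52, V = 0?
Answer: I*√15719 ≈ 125.38*I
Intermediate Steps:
b(B) = 6*B (b(B) = 6*(B + 0) = 6*B)
A(f) = -12/f (A(f) = (6*(-2))/f = -12/f)
w(z, S) = S + 2*z (w(z, S) = z + (S + z) = S + 2*z)
t(I) = -11 (t(I) = -63 + 52 = -11)
√(t(w(A(-2), -7)) - 15708) = √(-11 - 15708) = √(-15719) = I*√15719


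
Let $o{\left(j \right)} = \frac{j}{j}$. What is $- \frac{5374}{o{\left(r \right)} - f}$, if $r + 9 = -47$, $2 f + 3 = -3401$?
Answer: $- \frac{5374}{1703} \approx -3.1556$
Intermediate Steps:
$f = -1702$ ($f = - \frac{3}{2} + \frac{1}{2} \left(-3401\right) = - \frac{3}{2} - \frac{3401}{2} = -1702$)
$r = -56$ ($r = -9 - 47 = -56$)
$o{\left(j \right)} = 1$
$- \frac{5374}{o{\left(r \right)} - f} = - \frac{5374}{1 - -1702} = - \frac{5374}{1 + 1702} = - \frac{5374}{1703}$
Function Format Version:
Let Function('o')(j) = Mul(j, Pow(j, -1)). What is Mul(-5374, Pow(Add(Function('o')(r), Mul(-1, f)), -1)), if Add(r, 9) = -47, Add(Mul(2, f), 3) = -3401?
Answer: Rational(-5374, 1703) ≈ -3.1556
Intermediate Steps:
f = -1702 (f = Add(Rational(-3, 2), Mul(Rational(1, 2), -3401)) = Add(Rational(-3, 2), Rational(-3401, 2)) = -1702)
r = -56 (r = Add(-9, -47) = -56)
Function('o')(j) = 1
Mul(-5374, Pow(Add(Function('o')(r), Mul(-1, f)), -1)) = Mul(-5374, Pow(Add(1, Mul(-1, -1702)), -1)) = Mul(-5374, Pow(Add(1, 1702), -1)) = Mul(-5374, Pow(1703, -1)) = Mul(-5374, Rational(1, 1703)) = Rational(-5374, 1703)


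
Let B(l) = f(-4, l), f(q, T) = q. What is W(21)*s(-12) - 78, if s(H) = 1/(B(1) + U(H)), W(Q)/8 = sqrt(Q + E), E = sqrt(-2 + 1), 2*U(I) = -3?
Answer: -78 - 16*sqrt(21 + I)/11 ≈ -84.667 - 0.15866*I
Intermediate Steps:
U(I) = -3/2 (U(I) = (1/2)*(-3) = -3/2)
E = I (E = sqrt(-1) = I ≈ 1.0*I)
B(l) = -4
W(Q) = 8*sqrt(I + Q) (W(Q) = 8*sqrt(Q + I) = 8*sqrt(I + Q))
s(H) = -2/11 (s(H) = 1/(-4 - 3/2) = 1/(-11/2) = -2/11)
W(21)*s(-12) - 78 = (8*sqrt(I + 21))*(-2/11) - 78 = (8*sqrt(21 + I))*(-2/11) - 78 = -16*sqrt(21 + I)/11 - 78 = -78 - 16*sqrt(21 + I)/11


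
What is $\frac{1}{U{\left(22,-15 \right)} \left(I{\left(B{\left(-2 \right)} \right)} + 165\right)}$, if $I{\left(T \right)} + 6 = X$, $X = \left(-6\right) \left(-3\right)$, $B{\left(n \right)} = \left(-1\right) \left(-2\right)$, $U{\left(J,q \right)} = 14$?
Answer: $\frac{1}{2478} \approx 0.00040355$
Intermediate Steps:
$B{\left(n \right)} = 2$
$X = 18$
$I{\left(T \right)} = 12$ ($I{\left(T \right)} = -6 + 18 = 12$)
$\frac{1}{U{\left(22,-15 \right)} \left(I{\left(B{\left(-2 \right)} \right)} + 165\right)} = \frac{1}{14 \left(12 + 165\right)} = \frac{1}{14 \cdot 177} = \frac{1}{2478}$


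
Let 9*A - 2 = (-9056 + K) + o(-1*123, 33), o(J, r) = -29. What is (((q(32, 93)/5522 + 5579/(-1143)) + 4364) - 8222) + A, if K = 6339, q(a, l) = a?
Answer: -13152725833/3155823 ≈ -4167.8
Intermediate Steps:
A = -2744/9 (A = 2/9 + ((-9056 + 6339) - 29)/9 = 2/9 + (-2717 - 29)/9 = 2/9 + (⅑)*(-2746) = 2/9 - 2746/9 = -2744/9 ≈ -304.89)
(((q(32, 93)/5522 + 5579/(-1143)) + 4364) - 8222) + A = (((32/5522 + 5579/(-1143)) + 4364) - 8222) - 2744/9 = (((32*(1/5522) + 5579*(-1/1143)) + 4364) - 8222) - 2744/9 = (((16/2761 - 5579/1143) + 4364) - 8222) - 2744/9 = ((-15385331/3155823 + 4364) - 8222) - 2744/9 = (13756626241/3155823 - 8222) - 2744/9 = -12190550465/3155823 - 2744/9 = -13152725833/3155823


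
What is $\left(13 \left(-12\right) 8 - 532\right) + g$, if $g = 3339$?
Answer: $1559$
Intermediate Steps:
$\left(13 \left(-12\right) 8 - 532\right) + g = \left(13 \left(-12\right) 8 - 532\right) + 3339 = \left(\left(-156\right) 8 - 532\right) + 3339 = \left(-1248 - 532\right) + 3339 = -1780 + 3339 = 1559$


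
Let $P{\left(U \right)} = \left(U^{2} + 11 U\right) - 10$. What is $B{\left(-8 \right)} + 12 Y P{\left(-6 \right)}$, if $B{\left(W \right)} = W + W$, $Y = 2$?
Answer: $-976$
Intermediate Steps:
$P{\left(U \right)} = -10 + U^{2} + 11 U$
$B{\left(W \right)} = 2 W$
$B{\left(-8 \right)} + 12 Y P{\left(-6 \right)} = 2 \left(-8\right) + 12 \cdot 2 \left(-10 + \left(-6\right)^{2} + 11 \left(-6\right)\right) = -16 + 24 \left(-10 + 36 - 66\right) = -16 + 24 \left(-40\right) = -16 - 960 = -976$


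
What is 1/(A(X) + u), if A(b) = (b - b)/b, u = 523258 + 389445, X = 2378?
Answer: 1/912703 ≈ 1.0956e-6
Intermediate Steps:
u = 912703
A(b) = 0 (A(b) = 0/b = 0)
1/(A(X) + u) = 1/(0 + 912703) = 1/912703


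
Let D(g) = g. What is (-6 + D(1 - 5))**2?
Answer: 100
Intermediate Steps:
(-6 + D(1 - 5))**2 = (-6 + (1 - 5))**2 = (-6 - 4)**2 = (-10)**2 = 100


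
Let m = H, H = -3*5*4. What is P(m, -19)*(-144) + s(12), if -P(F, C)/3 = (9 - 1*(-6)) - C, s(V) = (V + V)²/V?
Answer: 14736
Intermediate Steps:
H = -60 (H = -15*4 = -60)
m = -60
s(V) = 4*V (s(V) = (2*V)²/V = (4*V²)/V = 4*V)
P(F, C) = -45 + 3*C (P(F, C) = -3*((9 - 1*(-6)) - C) = -3*((9 + 6) - C) = -3*(15 - C) = -45 + 3*C)
P(m, -19)*(-144) + s(12) = (-45 + 3*(-19))*(-144) + 4*12 = (-45 - 57)*(-144) + 48 = -102*(-144) + 48 = 14688 + 48 = 14736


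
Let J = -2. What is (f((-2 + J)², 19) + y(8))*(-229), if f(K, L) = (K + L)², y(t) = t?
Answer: -282357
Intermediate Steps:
(f((-2 + J)², 19) + y(8))*(-229) = (((-2 - 2)² + 19)² + 8)*(-229) = (((-4)² + 19)² + 8)*(-229) = ((16 + 19)² + 8)*(-229) = (35² + 8)*(-229) = (1225 + 8)*(-229) = 1233*(-229) = -282357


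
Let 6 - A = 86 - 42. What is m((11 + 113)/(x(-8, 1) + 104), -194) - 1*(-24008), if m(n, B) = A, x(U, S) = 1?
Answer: 23970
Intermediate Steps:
A = -38 (A = 6 - (86 - 42) = 6 - 1*44 = 6 - 44 = -38)
m(n, B) = -38
m((11 + 113)/(x(-8, 1) + 104), -194) - 1*(-24008) = -38 - 1*(-24008) = -38 + 24008 = 23970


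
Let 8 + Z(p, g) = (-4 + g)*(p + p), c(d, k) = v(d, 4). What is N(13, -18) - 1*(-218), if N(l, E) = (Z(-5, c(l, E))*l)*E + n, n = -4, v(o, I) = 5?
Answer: 4426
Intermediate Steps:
c(d, k) = 5
Z(p, g) = -8 + 2*p*(-4 + g) (Z(p, g) = -8 + (-4 + g)*(p + p) = -8 + (-4 + g)*(2*p) = -8 + 2*p*(-4 + g))
N(l, E) = -4 - 18*E*l (N(l, E) = ((-8 - 8*(-5) + 2*5*(-5))*l)*E - 4 = ((-8 + 40 - 50)*l)*E - 4 = (-18*l)*E - 4 = -18*E*l - 4 = -4 - 18*E*l)
N(13, -18) - 1*(-218) = (-4 - 18*(-18)*13) - 1*(-218) = (-4 + 4212) + 218 = 4208 + 218 = 4426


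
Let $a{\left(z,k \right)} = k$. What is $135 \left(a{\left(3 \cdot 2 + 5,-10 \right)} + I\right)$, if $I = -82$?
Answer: $-12420$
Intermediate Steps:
$135 \left(a{\left(3 \cdot 2 + 5,-10 \right)} + I\right) = 135 \left(-10 - 82\right) = 135 \left(-92\right) = -12420$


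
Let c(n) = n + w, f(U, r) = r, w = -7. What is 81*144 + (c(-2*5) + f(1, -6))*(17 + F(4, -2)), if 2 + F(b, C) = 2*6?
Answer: 11043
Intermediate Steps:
F(b, C) = 10 (F(b, C) = -2 + 2*6 = -2 + 12 = 10)
c(n) = -7 + n (c(n) = n - 7 = -7 + n)
81*144 + (c(-2*5) + f(1, -6))*(17 + F(4, -2)) = 81*144 + ((-7 - 2*5) - 6)*(17 + 10) = 11664 + ((-7 - 10) - 6)*27 = 11664 + (-17 - 6)*27 = 11664 - 23*27 = 11664 - 621 = 11043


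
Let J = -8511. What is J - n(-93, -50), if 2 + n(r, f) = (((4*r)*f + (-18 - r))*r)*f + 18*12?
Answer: -86847475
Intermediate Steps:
n(r, f) = 214 + f*r*(-18 - r + 4*f*r) (n(r, f) = -2 + ((((4*r)*f + (-18 - r))*r)*f + 18*12) = -2 + (((4*f*r + (-18 - r))*r)*f + 216) = -2 + (((-18 - r + 4*f*r)*r)*f + 216) = -2 + ((r*(-18 - r + 4*f*r))*f + 216) = -2 + (f*r*(-18 - r + 4*f*r) + 216) = -2 + (216 + f*r*(-18 - r + 4*f*r)) = 214 + f*r*(-18 - r + 4*f*r))
J - n(-93, -50) = -8511 - (214 - 1*(-50)*(-93)² - 18*(-50)*(-93) + 4*(-50)²*(-93)²) = -8511 - (214 - 1*(-50)*8649 - 83700 + 4*2500*8649) = -8511 - (214 + 432450 - 83700 + 86490000) = -8511 - 1*86838964 = -8511 - 86838964 = -86847475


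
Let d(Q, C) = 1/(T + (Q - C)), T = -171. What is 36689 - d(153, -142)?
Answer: 4549435/124 ≈ 36689.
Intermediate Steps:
d(Q, C) = 1/(-171 + Q - C) (d(Q, C) = 1/(-171 + (Q - C)) = 1/(-171 + Q - C))
36689 - d(153, -142) = 36689 - (-1)/(171 - 142 - 1*153) = 36689 - (-1)/(171 - 142 - 153) = 36689 - (-1)/(-124) = 36689 - (-1)*(-1)/124 = 36689 - 1*1/124 = 36689 - 1/124 = 4549435/124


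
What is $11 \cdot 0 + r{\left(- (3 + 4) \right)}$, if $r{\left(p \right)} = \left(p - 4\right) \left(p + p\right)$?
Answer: $154$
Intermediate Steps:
$r{\left(p \right)} = 2 p \left(-4 + p\right)$ ($r{\left(p \right)} = \left(-4 + p\right) 2 p = 2 p \left(-4 + p\right)$)
$11 \cdot 0 + r{\left(- (3 + 4) \right)} = 11 \cdot 0 + 2 \left(- (3 + 4)\right) \left(-4 - \left(3 + 4\right)\right) = 0 + 2 \left(\left(-1\right) 7\right) \left(-4 - 7\right) = 0 + 2 \left(-7\right) \left(-4 - 7\right) = 0 + 2 \left(-7\right) \left(-11\right) = 0 + 154 = 154$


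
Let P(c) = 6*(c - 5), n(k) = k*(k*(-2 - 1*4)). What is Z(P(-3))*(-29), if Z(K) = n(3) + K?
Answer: 2958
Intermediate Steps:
n(k) = -6*k² (n(k) = k*(k*(-2 - 4)) = k*(k*(-6)) = k*(-6*k) = -6*k²)
P(c) = -30 + 6*c (P(c) = 6*(-5 + c) = -30 + 6*c)
Z(K) = -54 + K (Z(K) = -6*3² + K = -6*9 + K = -54 + K)
Z(P(-3))*(-29) = (-54 + (-30 + 6*(-3)))*(-29) = (-54 + (-30 - 18))*(-29) = (-54 - 48)*(-29) = -102*(-29) = 2958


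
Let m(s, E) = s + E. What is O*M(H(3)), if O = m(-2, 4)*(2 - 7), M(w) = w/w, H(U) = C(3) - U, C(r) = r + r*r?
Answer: -10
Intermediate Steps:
C(r) = r + r**2
H(U) = 12 - U (H(U) = 3*(1 + 3) - U = 3*4 - U = 12 - U)
M(w) = 1
m(s, E) = E + s
O = -10 (O = (4 - 2)*(2 - 7) = 2*(-5) = -10)
O*M(H(3)) = -10*1 = -10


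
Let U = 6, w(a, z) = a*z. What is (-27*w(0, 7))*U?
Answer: 0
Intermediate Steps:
(-27*w(0, 7))*U = -0*7*6 = -27*0*6 = 0*6 = 0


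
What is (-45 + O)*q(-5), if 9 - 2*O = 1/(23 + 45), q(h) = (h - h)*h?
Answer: 0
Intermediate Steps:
q(h) = 0 (q(h) = 0*h = 0)
O = 611/136 (O = 9/2 - 1/(2*(23 + 45)) = 9/2 - ½/68 = 9/2 - ½*1/68 = 9/2 - 1/136 = 611/136 ≈ 4.4926)
(-45 + O)*q(-5) = (-45 + 611/136)*0 = -5509/136*0 = 0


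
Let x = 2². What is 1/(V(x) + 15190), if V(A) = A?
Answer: 1/15194 ≈ 6.5815e-5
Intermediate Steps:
x = 4
1/(V(x) + 15190) = 1/(4 + 15190) = 1/15194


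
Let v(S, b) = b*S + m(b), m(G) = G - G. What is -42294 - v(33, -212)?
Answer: -35298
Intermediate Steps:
m(G) = 0
v(S, b) = S*b (v(S, b) = b*S + 0 = S*b + 0 = S*b)
-42294 - v(33, -212) = -42294 - 33*(-212) = -42294 - 1*(-6996) = -42294 + 6996 = -35298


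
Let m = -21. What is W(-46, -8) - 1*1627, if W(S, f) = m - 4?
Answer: -1652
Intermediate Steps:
W(S, f) = -25 (W(S, f) = -21 - 4 = -25)
W(-46, -8) - 1*1627 = -25 - 1*1627 = -25 - 1627 = -1652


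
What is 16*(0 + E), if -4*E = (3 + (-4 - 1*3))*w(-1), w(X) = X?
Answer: -16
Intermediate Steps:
E = -1 (E = -(3 + (-4 - 1*3))*(-1)/4 = -(3 + (-4 - 3))*(-1)/4 = -(3 - 7)*(-1)/4 = -(-1)*(-1) = -1/4*4 = -1)
16*(0 + E) = 16*(0 - 1) = 16*(-1) = -16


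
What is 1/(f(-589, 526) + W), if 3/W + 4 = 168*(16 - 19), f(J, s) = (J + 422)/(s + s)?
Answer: -66802/10999 ≈ -6.0735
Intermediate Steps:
f(J, s) = (422 + J)/(2*s) (f(J, s) = (422 + J)/((2*s)) = (422 + J)*(1/(2*s)) = (422 + J)/(2*s))
W = -3/508 (W = 3/(-4 + 168*(16 - 19)) = 3/(-4 + 168*(-3)) = 3/(-4 - 504) = 3/(-508) = 3*(-1/508) = -3/508 ≈ -0.0059055)
1/(f(-589, 526) + W) = 1/((½)*(422 - 589)/526 - 3/508) = 1/((½)*(1/526)*(-167) - 3/508) = 1/(-167/1052 - 3/508) = 1/(-10999/66802) = -66802/10999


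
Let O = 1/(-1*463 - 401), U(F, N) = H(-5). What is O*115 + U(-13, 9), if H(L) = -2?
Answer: -1843/864 ≈ -2.1331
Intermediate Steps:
U(F, N) = -2
O = -1/864 (O = 1/(-463 - 401) = 1/(-864) = -1/864 ≈ -0.0011574)
O*115 + U(-13, 9) = -1/864*115 - 2 = -115/864 - 2 = -1843/864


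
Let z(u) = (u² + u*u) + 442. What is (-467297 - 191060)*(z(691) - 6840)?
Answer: -624493749348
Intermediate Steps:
z(u) = 442 + 2*u² (z(u) = (u² + u²) + 442 = 2*u² + 442 = 442 + 2*u²)
(-467297 - 191060)*(z(691) - 6840) = (-467297 - 191060)*((442 + 2*691²) - 6840) = -658357*((442 + 2*477481) - 6840) = -658357*((442 + 954962) - 6840) = -658357*(955404 - 6840) = -658357*948564 = -624493749348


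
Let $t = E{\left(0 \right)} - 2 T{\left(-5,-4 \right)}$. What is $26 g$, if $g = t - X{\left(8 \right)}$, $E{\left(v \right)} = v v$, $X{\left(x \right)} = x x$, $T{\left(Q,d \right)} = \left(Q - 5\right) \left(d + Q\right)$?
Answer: $-6344$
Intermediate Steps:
$T{\left(Q,d \right)} = \left(-5 + Q\right) \left(Q + d\right)$
$X{\left(x \right)} = x^{2}$
$E{\left(v \right)} = v^{2}$
$t = -180$ ($t = 0^{2} - 2 \left(\left(-5\right)^{2} - -25 - -20 - -20\right) = 0 - 2 \left(25 + 25 + 20 + 20\right) = 0 - 180 = -180$)
$g = -244$ ($g = -180 - 8^{2} = -180 - 64 = -244$)
$26 g = 26 \left(-244\right) = -6344$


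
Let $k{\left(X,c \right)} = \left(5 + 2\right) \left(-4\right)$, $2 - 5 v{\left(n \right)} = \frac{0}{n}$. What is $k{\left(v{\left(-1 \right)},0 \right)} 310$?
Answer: $-8680$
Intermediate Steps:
$v{\left(n \right)} = \frac{2}{5}$ ($v{\left(n \right)} = \frac{2}{5} - \frac{0 \frac{1}{n}}{5} = \frac{2}{5} - 0 = \frac{2}{5} + 0 = \frac{2}{5}$)
$k{\left(X,c \right)} = -28$ ($k{\left(X,c \right)} = 7 \left(-4\right) = -28$)
$k{\left(v{\left(-1 \right)},0 \right)} 310 = \left(-28\right) 310 = -8680$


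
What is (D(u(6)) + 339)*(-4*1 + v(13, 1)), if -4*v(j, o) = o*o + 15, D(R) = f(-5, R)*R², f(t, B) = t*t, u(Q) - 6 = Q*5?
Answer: -261912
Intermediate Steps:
u(Q) = 6 + 5*Q (u(Q) = 6 + Q*5 = 6 + 5*Q)
f(t, B) = t²
D(R) = 25*R² (D(R) = (-5)²*R² = 25*R²)
v(j, o) = -15/4 - o²/4 (v(j, o) = -(o*o + 15)/4 = -(o² + 15)/4 = -(15 + o²)/4 = -15/4 - o²/4)
(D(u(6)) + 339)*(-4*1 + v(13, 1)) = (25*(6 + 5*6)² + 339)*(-4*1 + (-15/4 - ¼*1²)) = (25*(6 + 30)² + 339)*(-4 + (-15/4 - ¼*1)) = (25*36² + 339)*(-4 + (-15/4 - ¼)) = (25*1296 + 339)*(-4 - 4) = (32400 + 339)*(-8) = 32739*(-8) = -261912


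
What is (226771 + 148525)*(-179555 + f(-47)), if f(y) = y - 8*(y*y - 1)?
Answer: -74033140736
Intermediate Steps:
f(y) = 8 + y - 8*y² (f(y) = y - 8*(y² - 1) = y - 8*(-1 + y²) = y + (8 - 8*y²) = 8 + y - 8*y²)
(226771 + 148525)*(-179555 + f(-47)) = (226771 + 148525)*(-179555 + (8 - 47 - 8*(-47)²)) = 375296*(-179555 + (8 - 47 - 8*2209)) = 375296*(-179555 + (8 - 47 - 17672)) = 375296*(-179555 - 17711) = 375296*(-197266) = -74033140736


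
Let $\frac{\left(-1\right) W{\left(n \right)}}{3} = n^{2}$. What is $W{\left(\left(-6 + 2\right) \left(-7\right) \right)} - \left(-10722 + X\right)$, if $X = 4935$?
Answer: $3435$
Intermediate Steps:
$W{\left(n \right)} = - 3 n^{2}$
$W{\left(\left(-6 + 2\right) \left(-7\right) \right)} - \left(-10722 + X\right) = - 3 \left(\left(-6 + 2\right) \left(-7\right)\right)^{2} + \left(10722 - 4935\right) = - 3 \left(\left(-4\right) \left(-7\right)\right)^{2} + \left(10722 - 4935\right) = - 3 \cdot 28^{2} + 5787 = \left(-3\right) 784 + 5787 = -2352 + 5787 = 3435$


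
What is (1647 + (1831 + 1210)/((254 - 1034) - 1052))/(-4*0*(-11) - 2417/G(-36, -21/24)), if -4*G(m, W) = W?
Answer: -21099841/141694208 ≈ -0.14891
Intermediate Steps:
G(m, W) = -W/4
(1647 + (1831 + 1210)/((254 - 1034) - 1052))/(-4*0*(-11) - 2417/G(-36, -21/24)) = (1647 + (1831 + 1210)/((254 - 1034) - 1052))/(-4*0*(-11) - 2417/((-(-21)/(4*24)))) = (1647 + 3041/(-780 - 1052))/(0*(-11) - 2417/((-(-21)/(4*24)))) = (1647 + 3041/(-1832))/(0 - 2417/((-1/4*(-7/8)))) = (1647 + 3041*(-1/1832))/(0 - 2417/7/32) = (1647 - 3041/1832)/(0 - 2417*32/7) = 3014263/(1832*(0 - 77344/7)) = 3014263/(1832*(-77344/7)) = (3014263/1832)*(-7/77344) = -21099841/141694208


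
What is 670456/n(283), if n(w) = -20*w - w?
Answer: -670456/5943 ≈ -112.81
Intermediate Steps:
n(w) = -21*w
670456/n(283) = 670456/((-21*283)) = 670456/(-5943) = 670456*(-1/5943) = -670456/5943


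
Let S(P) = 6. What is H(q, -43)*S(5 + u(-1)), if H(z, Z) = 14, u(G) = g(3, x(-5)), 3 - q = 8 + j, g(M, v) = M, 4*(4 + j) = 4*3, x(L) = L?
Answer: 84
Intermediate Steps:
j = -1 (j = -4 + (4*3)/4 = -4 + (¼)*12 = -4 + 3 = -1)
q = -4 (q = 3 - (8 - 1) = 3 - 1*7 = 3 - 7 = -4)
u(G) = 3
H(q, -43)*S(5 + u(-1)) = 14*6 = 84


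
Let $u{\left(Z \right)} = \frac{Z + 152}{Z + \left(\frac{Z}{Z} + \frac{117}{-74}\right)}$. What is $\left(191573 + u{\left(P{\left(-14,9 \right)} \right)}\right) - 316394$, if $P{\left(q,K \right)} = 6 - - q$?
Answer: $- \frac{79271991}{635} \approx -1.2484 \cdot 10^{5}$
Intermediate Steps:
$P{\left(q,K \right)} = 6 + q$
$u{\left(Z \right)} = \frac{152 + Z}{- \frac{43}{74} + Z}$ ($u{\left(Z \right)} = \frac{152 + Z}{Z + \left(1 + 117 \left(- \frac{1}{74}\right)\right)} = \frac{152 + Z}{Z + \left(1 - \frac{117}{74}\right)} = \frac{152 + Z}{Z - \frac{43}{74}} = \frac{152 + Z}{- \frac{43}{74} + Z}$)
$\left(191573 + u{\left(P{\left(-14,9 \right)} \right)}\right) - 316394 = \left(191573 + \frac{74 \left(152 + \left(6 - 14\right)\right)}{-43 + 74 \left(6 - 14\right)}\right) - 316394 = \left(191573 + \frac{74 \left(152 - 8\right)}{-43 + 74 \left(-8\right)}\right) - 316394 = \left(191573 + 74 \frac{1}{-43 - 592} \cdot 144\right) - 316394 = \left(191573 + 74 \frac{1}{-635} \cdot 144\right) - 316394 = \left(191573 + 74 \left(- \frac{1}{635}\right) 144\right) - 316394 = \left(191573 - \frac{10656}{635}\right) - 316394 = \frac{121638199}{635} - 316394 = - \frac{79271991}{635}$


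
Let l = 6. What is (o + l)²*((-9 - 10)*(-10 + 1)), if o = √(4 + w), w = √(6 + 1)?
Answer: 171*(6 + √(4 + √7))² ≈ 12582.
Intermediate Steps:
w = √7 ≈ 2.6458
o = √(4 + √7) ≈ 2.5779
(o + l)²*((-9 - 10)*(-10 + 1)) = (√(4 + √7) + 6)²*((-9 - 10)*(-10 + 1)) = (6 + √(4 + √7))²*(-19*(-9)) = (6 + √(4 + √7))²*171 = 171*(6 + √(4 + √7))²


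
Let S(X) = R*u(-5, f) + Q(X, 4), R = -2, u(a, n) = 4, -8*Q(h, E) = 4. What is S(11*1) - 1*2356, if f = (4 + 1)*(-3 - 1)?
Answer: -4729/2 ≈ -2364.5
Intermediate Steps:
Q(h, E) = -1/2 (Q(h, E) = -1/8*4 = -1/2)
f = -20 (f = 5*(-4) = -20)
S(X) = -17/2 (S(X) = -2*4 - 1/2 = -8 - 1/2 = -17/2)
S(11*1) - 1*2356 = -17/2 - 1*2356 = -17/2 - 2356 = -4729/2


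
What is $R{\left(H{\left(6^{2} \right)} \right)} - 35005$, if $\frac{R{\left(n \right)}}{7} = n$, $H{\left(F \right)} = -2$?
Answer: $-35019$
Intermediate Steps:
$R{\left(n \right)} = 7 n$
$R{\left(H{\left(6^{2} \right)} \right)} - 35005 = 7 \left(-2\right) - 35005 = -14 - 35005 = -35019$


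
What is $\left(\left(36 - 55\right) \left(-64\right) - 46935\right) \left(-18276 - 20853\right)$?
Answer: $1788938751$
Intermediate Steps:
$\left(\left(36 - 55\right) \left(-64\right) - 46935\right) \left(-18276 - 20853\right) = \left(\left(-19\right) \left(-64\right) - 46935\right) \left(-39129\right) = \left(1216 - 46935\right) \left(-39129\right) = \left(-45719\right) \left(-39129\right) = 1788938751$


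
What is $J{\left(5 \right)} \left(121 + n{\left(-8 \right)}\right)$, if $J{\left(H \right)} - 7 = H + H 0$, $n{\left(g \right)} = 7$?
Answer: $1536$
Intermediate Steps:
$J{\left(H \right)} = 7 + H$ ($J{\left(H \right)} = 7 + \left(H + H 0\right) = 7 + \left(H + 0\right) = 7 + H$)
$J{\left(5 \right)} \left(121 + n{\left(-8 \right)}\right) = \left(7 + 5\right) \left(121 + 7\right) = 12 \cdot 128 = 1536$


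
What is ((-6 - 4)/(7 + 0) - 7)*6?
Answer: -354/7 ≈ -50.571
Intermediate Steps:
((-6 - 4)/(7 + 0) - 7)*6 = (-10/7 - 7)*6 = -59/7*6 = -354/7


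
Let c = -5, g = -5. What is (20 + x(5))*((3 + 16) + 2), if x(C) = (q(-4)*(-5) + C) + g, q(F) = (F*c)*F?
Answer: 8820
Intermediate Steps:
q(F) = -5*F² (q(F) = (F*(-5))*F = (-5*F)*F = -5*F²)
x(C) = 395 + C (x(C) = (-5*(-4)²*(-5) + C) - 5 = (-5*16*(-5) + C) - 5 = (-80*(-5) + C) - 5 = (400 + C) - 5 = 395 + C)
(20 + x(5))*((3 + 16) + 2) = (20 + (395 + 5))*((3 + 16) + 2) = (20 + 400)*(19 + 2) = 420*21 = 8820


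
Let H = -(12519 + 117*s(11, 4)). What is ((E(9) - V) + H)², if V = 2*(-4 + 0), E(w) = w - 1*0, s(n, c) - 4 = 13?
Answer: 209989081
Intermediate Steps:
s(n, c) = 17 (s(n, c) = 4 + 13 = 17)
E(w) = w (E(w) = w + 0 = w)
V = -8 (V = 2*(-4) = -8)
H = -14508 (H = -117/(1/(17 + 107)) = -117/(1/124) = -117/1/124 = -117*124 = -14508)
((E(9) - V) + H)² = ((9 - 1*(-8)) - 14508)² = ((9 + 8) - 14508)² = (17 - 14508)² = (-14491)² = 209989081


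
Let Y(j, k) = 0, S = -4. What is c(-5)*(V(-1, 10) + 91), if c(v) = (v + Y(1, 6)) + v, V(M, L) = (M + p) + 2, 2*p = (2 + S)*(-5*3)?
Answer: -1070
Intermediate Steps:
p = 15 (p = ((2 - 4)*(-5*3))/2 = (-2*(-15))/2 = (1/2)*30 = 15)
V(M, L) = 17 + M (V(M, L) = (M + 15) + 2 = (15 + M) + 2 = 17 + M)
c(v) = 2*v (c(v) = (v + 0) + v = v + v = 2*v)
c(-5)*(V(-1, 10) + 91) = (2*(-5))*((17 - 1) + 91) = -10*(16 + 91) = -10*107 = -1070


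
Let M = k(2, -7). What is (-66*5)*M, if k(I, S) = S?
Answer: 2310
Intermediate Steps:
M = -7
(-66*5)*M = -66*5*(-7) = -330*(-7) = 2310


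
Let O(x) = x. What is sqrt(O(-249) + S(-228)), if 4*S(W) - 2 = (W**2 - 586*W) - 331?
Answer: sqrt(184267)/2 ≈ 214.63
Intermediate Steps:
S(W) = -329/4 - 293*W/2 + W**2/4 (S(W) = 1/2 + ((W**2 - 586*W) - 331)/4 = 1/2 + (-331 + W**2 - 586*W)/4 = 1/2 + (-331/4 - 293*W/2 + W**2/4) = -329/4 - 293*W/2 + W**2/4)
sqrt(O(-249) + S(-228)) = sqrt(-249 + (-329/4 - 293/2*(-228) + (1/4)*(-228)**2)) = sqrt(-249 + (-329/4 + 33402 + (1/4)*51984)) = sqrt(-249 + (-329/4 + 33402 + 12996)) = sqrt(-249 + 185263/4) = sqrt(184267/4) = sqrt(184267)/2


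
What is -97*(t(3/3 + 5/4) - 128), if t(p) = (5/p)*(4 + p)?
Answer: 99619/9 ≈ 11069.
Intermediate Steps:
t(p) = 5*(4 + p)/p
-97*(t(3/3 + 5/4) - 128) = -97*((5 + 20/(3/3 + 5/4)) - 128) = -97*((5 + 20/(3*(1/3) + 5*(1/4))) - 128) = -97*((5 + 20/(1 + 5/4)) - 128) = -97*((5 + 20/(9/4)) - 128) = -97*((5 + 20*(4/9)) - 128) = -97*((5 + 80/9) - 128) = -97*(125/9 - 128) = -97*(-1027/9) = 99619/9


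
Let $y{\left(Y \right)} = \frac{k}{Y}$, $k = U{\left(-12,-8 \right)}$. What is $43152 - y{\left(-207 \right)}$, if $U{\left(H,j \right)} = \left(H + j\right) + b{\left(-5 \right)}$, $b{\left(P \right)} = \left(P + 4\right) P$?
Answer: $\frac{2977483}{69} \approx 43152.0$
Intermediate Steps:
$b{\left(P \right)} = P \left(4 + P\right)$ ($b{\left(P \right)} = \left(4 + P\right) P = P \left(4 + P\right)$)
$U{\left(H,j \right)} = 5 + H + j$ ($U{\left(H,j \right)} = \left(H + j\right) - 5 \left(4 - 5\right) = \left(H + j\right) - -5 = \left(H + j\right) + 5 = 5 + H + j$)
$k = -15$ ($k = 5 - 12 - 8 = -15$)
$y{\left(Y \right)} = - \frac{15}{Y}$
$43152 - y{\left(-207 \right)} = 43152 - - \frac{15}{-207} = 43152 - \left(-15\right) \left(- \frac{1}{207}\right) = 43152 - \frac{5}{69} = \frac{2977483}{69}$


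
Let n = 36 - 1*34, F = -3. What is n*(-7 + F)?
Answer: -20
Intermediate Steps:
n = 2 (n = 36 - 34 = 2)
n*(-7 + F) = 2*(-7 - 3) = 2*(-10) = -20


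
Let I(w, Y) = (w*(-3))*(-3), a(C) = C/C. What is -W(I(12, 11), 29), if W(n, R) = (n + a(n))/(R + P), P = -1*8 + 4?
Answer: -109/25 ≈ -4.3600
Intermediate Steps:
P = -4 (P = -8 + 4 = -4)
a(C) = 1
I(w, Y) = 9*w (I(w, Y) = -3*w*(-3) = 9*w)
W(n, R) = (1 + n)/(-4 + R) (W(n, R) = (n + 1)/(R - 4) = (1 + n)/(-4 + R))
-W(I(12, 11), 29) = -(1 + 9*12)/(-4 + 29) = -(1 + 108)/25 = -109/25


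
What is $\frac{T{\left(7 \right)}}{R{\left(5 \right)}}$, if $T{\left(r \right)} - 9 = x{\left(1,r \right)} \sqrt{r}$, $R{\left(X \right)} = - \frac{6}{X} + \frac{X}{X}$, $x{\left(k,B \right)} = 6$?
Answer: $-45 - 30 \sqrt{7} \approx -124.37$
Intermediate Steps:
$R{\left(X \right)} = 1 - \frac{6}{X}$ ($R{\left(X \right)} = - \frac{6}{X} + 1 = 1 - \frac{6}{X}$)
$T{\left(r \right)} = 9 + 6 \sqrt{r}$
$\frac{T{\left(7 \right)}}{R{\left(5 \right)}} = \frac{9 + 6 \sqrt{7}}{\frac{1}{5} \left(-6 + 5\right)} = \frac{9 + 6 \sqrt{7}}{\frac{1}{5} \left(-1\right)} = \frac{9 + 6 \sqrt{7}}{- \frac{1}{5}} = \left(9 + 6 \sqrt{7}\right) \left(-5\right) = -45 - 30 \sqrt{7}$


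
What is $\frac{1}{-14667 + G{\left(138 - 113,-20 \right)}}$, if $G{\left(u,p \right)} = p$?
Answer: $- \frac{1}{14687} \approx -6.8087 \cdot 10^{-5}$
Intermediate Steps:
$\frac{1}{-14667 + G{\left(138 - 113,-20 \right)}} = \frac{1}{-14667 - 20} = \frac{1}{-14687} = - \frac{1}{14687}$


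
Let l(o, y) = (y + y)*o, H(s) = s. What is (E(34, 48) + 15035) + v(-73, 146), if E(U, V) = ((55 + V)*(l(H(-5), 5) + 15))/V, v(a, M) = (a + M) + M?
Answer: 728587/48 ≈ 15179.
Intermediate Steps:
v(a, M) = a + 2*M (v(a, M) = (M + a) + M = a + 2*M)
l(o, y) = 2*o*y (l(o, y) = (2*y)*o = 2*o*y)
E(U, V) = (-1925 - 35*V)/V (E(U, V) = ((55 + V)*(2*(-5)*5 + 15))/V = ((55 + V)*(-50 + 15))/V = ((55 + V)*(-35))/V = (-1925 - 35*V)/V)
(E(34, 48) + 15035) + v(-73, 146) = ((-35 - 1925/48) + 15035) + (-73 + 2*146) = ((-35 - 1925*1/48) + 15035) + (-73 + 292) = ((-35 - 1925/48) + 15035) + 219 = (-3605/48 + 15035) + 219 = 718075/48 + 219 = 728587/48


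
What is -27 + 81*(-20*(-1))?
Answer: 1593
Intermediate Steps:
-27 + 81*(-20*(-1)) = -27 + 81*20 = -27 + 1620 = 1593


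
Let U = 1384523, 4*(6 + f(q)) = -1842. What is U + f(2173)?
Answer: 2768113/2 ≈ 1.3841e+6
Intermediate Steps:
f(q) = -933/2 (f(q) = -6 + (¼)*(-1842) = -6 - 921/2 = -933/2)
U + f(2173) = 1384523 - 933/2 = 2768113/2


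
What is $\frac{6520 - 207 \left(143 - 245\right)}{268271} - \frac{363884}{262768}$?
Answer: $- \frac{22589548413}{17623258532} \approx -1.2818$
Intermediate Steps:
$\frac{6520 - 207 \left(143 - 245\right)}{268271} - \frac{363884}{262768} = \left(6520 - -21114\right) \frac{1}{268271} - \frac{90971}{65692} = \left(6520 + 21114\right) \frac{1}{268271} - \frac{90971}{65692} = 27634 \cdot \frac{1}{268271} - \frac{90971}{65692} = \frac{27634}{268271} - \frac{90971}{65692} = - \frac{22589548413}{17623258532}$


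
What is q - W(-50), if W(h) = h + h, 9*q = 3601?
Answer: 4501/9 ≈ 500.11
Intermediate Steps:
q = 3601/9 (q = (⅑)*3601 = 3601/9 ≈ 400.11)
W(h) = 2*h
q - W(-50) = 3601/9 - 2*(-50) = 3601/9 - 1*(-100) = 3601/9 + 100 = 4501/9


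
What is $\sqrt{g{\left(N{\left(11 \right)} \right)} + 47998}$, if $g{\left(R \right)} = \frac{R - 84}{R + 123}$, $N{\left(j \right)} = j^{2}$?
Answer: $\frac{\sqrt{714404489}}{122} \approx 219.08$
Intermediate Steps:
$g{\left(R \right)} = \frac{-84 + R}{123 + R}$
$\sqrt{g{\left(N{\left(11 \right)} \right)} + 47998} = \sqrt{\frac{-84 + 11^{2}}{123 + 11^{2}} + 47998} = \sqrt{\frac{-84 + 121}{123 + 121} + 47998} = \sqrt{\frac{1}{244} \cdot 37 + 47998} = \sqrt{\frac{37}{244} + 47998} = \sqrt{\frac{11711549}{244}} = \frac{\sqrt{714404489}}{122}$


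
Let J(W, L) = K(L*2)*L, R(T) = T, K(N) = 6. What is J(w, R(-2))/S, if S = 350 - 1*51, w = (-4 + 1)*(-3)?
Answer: -12/299 ≈ -0.040134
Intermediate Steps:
w = 9 (w = -3*(-3) = 9)
J(W, L) = 6*L
S = 299 (S = 350 - 51 = 299)
J(w, R(-2))/S = (6*(-2))/299 = -12*1/299 = -12/299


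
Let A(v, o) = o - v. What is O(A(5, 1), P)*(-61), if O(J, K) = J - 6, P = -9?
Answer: 610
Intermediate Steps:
O(J, K) = -6 + J
O(A(5, 1), P)*(-61) = (-6 + (1 - 1*5))*(-61) = (-6 + (1 - 5))*(-61) = (-6 - 4)*(-61) = -10*(-61) = 610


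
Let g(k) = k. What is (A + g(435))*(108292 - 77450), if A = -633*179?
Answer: -3481198224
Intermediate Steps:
A = -113307
(A + g(435))*(108292 - 77450) = (-113307 + 435)*(108292 - 77450) = -112872*30842 = -3481198224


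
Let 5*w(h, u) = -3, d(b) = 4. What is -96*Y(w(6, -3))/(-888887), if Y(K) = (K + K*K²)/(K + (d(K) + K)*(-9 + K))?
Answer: 3264/1231108495 ≈ 2.6513e-6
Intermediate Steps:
w(h, u) = -⅗ (w(h, u) = (⅕)*(-3) = -⅗)
Y(K) = (K + K³)/(K + (-9 + K)*(4 + K)) (Y(K) = (K + K*K²)/(K + (4 + K)*(-9 + K)) = (K + K³)/(K + (-9 + K)*(4 + K)))
-96*Y(w(6, -3))/(-888887) = -96*(-⅗ + (-⅗)³)/(-36 + (-⅗)² - 4*(-⅗))/(-888887) = -96*(-⅗ - 27/125)/(-36 + 9/25 + 12/5)*(-1/888887) = -96*(-102)/((-831/25)*125)*(-1/888887) = -(-800)*(-102)/(277*125)*(-1/888887) = -96*34/1385*(-1/888887) = -3264/1385*(-1/888887) = 3264/1231108495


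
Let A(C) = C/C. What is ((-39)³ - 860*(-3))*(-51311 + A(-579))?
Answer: 2911278090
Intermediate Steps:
A(C) = 1
((-39)³ - 860*(-3))*(-51311 + A(-579)) = ((-39)³ - 860*(-3))*(-51311 + 1) = (-59319 + 2580)*(-51310) = -56739*(-51310) = 2911278090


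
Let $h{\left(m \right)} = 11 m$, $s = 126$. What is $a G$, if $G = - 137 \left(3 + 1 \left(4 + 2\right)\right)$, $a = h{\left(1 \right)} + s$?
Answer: $-168921$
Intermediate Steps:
$a = 137$ ($a = 11 \cdot 1 + 126 = 11 + 126 = 137$)
$G = -1233$ ($G = - 137 \left(3 + 1 \cdot 6\right) = - 137 \left(3 + 6\right) = \left(-137\right) 9 = -1233$)
$a G = 137 \left(-1233\right) = -168921$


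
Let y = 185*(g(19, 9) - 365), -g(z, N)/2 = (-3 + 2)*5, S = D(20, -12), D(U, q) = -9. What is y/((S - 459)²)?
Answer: -65675/219024 ≈ -0.29985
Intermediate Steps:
S = -9
g(z, N) = 10 (g(z, N) = -2*(-3 + 2)*5 = -(-2)*5 = -2*(-5) = 10)
y = -65675 (y = 185*(10 - 365) = 185*(-355) = -65675)
y/((S - 459)²) = -65675/(-9 - 459)² = -65675/((-468)²) = -65675/219024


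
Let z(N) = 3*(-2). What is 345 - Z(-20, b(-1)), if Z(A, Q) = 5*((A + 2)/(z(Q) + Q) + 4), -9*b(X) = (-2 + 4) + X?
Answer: 3413/11 ≈ 310.27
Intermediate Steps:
b(X) = -2/9 - X/9 (b(X) = -((-2 + 4) + X)/9 = -(2 + X)/9 = -2/9 - X/9)
z(N) = -6
Z(A, Q) = 20 + 5*(2 + A)/(-6 + Q) (Z(A, Q) = 5*((A + 2)/(-6 + Q) + 4) = 5*((2 + A)/(-6 + Q) + 4) = 5*(4 + (2 + A)/(-6 + Q)) = 20 + 5*(2 + A)/(-6 + Q))
345 - Z(-20, b(-1)) = 345 - 5*(-22 - 20 + 4*(-2/9 - 1/9*(-1)))/(-6 + (-2/9 - 1/9*(-1))) = 345 - 5*(-22 - 20 + 4*(-2/9 + 1/9))/(-6 + (-2/9 + 1/9)) = 345 - 5*(-22 - 20 + 4*(-1/9))/(-6 - 1/9) = 345 - 5*(-22 - 20 - 4/9)/(-55/9) = 345 - 5*(-9)*(-382)/(55*9) = 345 - 1*382/11 = 345 - 382/11 = 3413/11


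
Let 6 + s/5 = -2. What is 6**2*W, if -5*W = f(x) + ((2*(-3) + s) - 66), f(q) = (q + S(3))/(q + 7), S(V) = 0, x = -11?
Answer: 3933/5 ≈ 786.60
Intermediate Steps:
s = -40 (s = -30 + 5*(-2) = -30 - 10 = -40)
f(q) = q/(7 + q) (f(q) = (q + 0)/(q + 7) = q/(7 + q))
W = 437/20 (W = -(-11/(7 - 11) + ((2*(-3) - 40) - 66))/5 = -(-11/(-4) + ((-6 - 40) - 66))/5 = -(-11*(-1/4) + (-46 - 66))/5 = -(11/4 - 112)/5 = -1/5*(-437/4) = 437/20 ≈ 21.850)
6**2*W = 6**2*(437/20) = 36*(437/20) = 3933/5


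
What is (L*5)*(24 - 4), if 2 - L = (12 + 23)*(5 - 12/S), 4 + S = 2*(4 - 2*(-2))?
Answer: -13800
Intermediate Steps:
S = 12 (S = -4 + 2*(4 - 2*(-2)) = -4 + 2*(4 + 4) = -4 + 2*8 = -4 + 16 = 12)
L = -138 (L = 2 - (12 + 23)*(5 - 12/12) = 2 - 35*(5 - 12*1/12) = 2 - 35*(5 - 1) = 2 - 35*4 = 2 - 1*140 = 2 - 140 = -138)
(L*5)*(24 - 4) = (-138*5)*(24 - 4) = -690*20 = -13800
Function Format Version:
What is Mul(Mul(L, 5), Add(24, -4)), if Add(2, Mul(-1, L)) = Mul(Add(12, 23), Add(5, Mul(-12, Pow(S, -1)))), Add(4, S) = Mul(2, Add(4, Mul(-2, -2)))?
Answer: -13800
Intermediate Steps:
S = 12 (S = Add(-4, Mul(2, Add(4, Mul(-2, -2)))) = Add(-4, Mul(2, Add(4, 4))) = Add(-4, Mul(2, 8)) = Add(-4, 16) = 12)
L = -138 (L = Add(2, Mul(-1, Mul(Add(12, 23), Add(5, Mul(-12, Pow(12, -1)))))) = Add(2, Mul(-1, Mul(35, Add(5, Mul(-12, Rational(1, 12)))))) = Add(2, Mul(-1, Mul(35, Add(5, -1)))) = Add(2, Mul(-1, Mul(35, 4))) = Add(2, Mul(-1, 140)) = Add(2, -140) = -138)
Mul(Mul(L, 5), Add(24, -4)) = Mul(Mul(-138, 5), Add(24, -4)) = Mul(-690, 20) = -13800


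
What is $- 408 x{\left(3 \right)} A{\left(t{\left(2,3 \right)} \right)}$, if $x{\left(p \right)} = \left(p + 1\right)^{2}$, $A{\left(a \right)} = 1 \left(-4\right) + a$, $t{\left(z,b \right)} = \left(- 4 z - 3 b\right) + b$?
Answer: $117504$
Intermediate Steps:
$t{\left(z,b \right)} = - 4 z - 2 b$
$A{\left(a \right)} = -4 + a$
$x{\left(p \right)} = \left(1 + p\right)^{2}$
$- 408 x{\left(3 \right)} A{\left(t{\left(2,3 \right)} \right)} = - 408 \left(1 + 3\right)^{2} \left(-4 - 14\right) = - 408 \cdot 4^{2} \left(-4 - 14\right) = - 408 \cdot 16 \left(-4 - 14\right) = - 408 \cdot 16 \left(-18\right) = \left(-408\right) \left(-288\right) = 117504$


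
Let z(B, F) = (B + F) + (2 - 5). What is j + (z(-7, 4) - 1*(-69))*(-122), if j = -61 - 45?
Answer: -7792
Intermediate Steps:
z(B, F) = -3 + B + F (z(B, F) = (B + F) - 3 = -3 + B + F)
j = -106
j + (z(-7, 4) - 1*(-69))*(-122) = -106 + ((-3 - 7 + 4) - 1*(-69))*(-122) = -106 + (-6 + 69)*(-122) = -106 + 63*(-122) = -106 - 7686 = -7792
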